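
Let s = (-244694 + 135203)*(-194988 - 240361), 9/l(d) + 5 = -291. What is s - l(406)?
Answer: 14109372018273/296 ≈ 4.7667e+10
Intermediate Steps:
l(d) = -9/296 (l(d) = 9/(-5 - 291) = 9/(-296) = 9*(-1/296) = -9/296)
s = 47666797359 (s = -109491*(-435349) = 47666797359)
s - l(406) = 47666797359 - 1*(-9/296) = 47666797359 + 9/296 = 14109372018273/296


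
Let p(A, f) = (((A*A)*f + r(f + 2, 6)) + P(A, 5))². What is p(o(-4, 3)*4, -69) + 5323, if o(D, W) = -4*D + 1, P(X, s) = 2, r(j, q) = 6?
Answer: 101791631627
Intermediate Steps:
o(D, W) = 1 - 4*D
p(A, f) = (8 + f*A²)² (p(A, f) = (((A*A)*f + 6) + 2)² = ((A²*f + 6) + 2)² = ((f*A² + 6) + 2)² = ((6 + f*A²) + 2)² = (8 + f*A²)²)
p(o(-4, 3)*4, -69) + 5323 = (8 - 69*16*(1 - 4*(-4))²)² + 5323 = (8 - 69*16*(1 + 16)²)² + 5323 = (8 - 69*(17*4)²)² + 5323 = (8 - 69*68²)² + 5323 = (8 - 69*4624)² + 5323 = (8 - 319056)² + 5323 = (-319048)² + 5323 = 101791626304 + 5323 = 101791631627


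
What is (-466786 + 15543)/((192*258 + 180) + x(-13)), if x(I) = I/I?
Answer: -451243/49717 ≈ -9.0762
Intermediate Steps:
x(I) = 1
(-466786 + 15543)/((192*258 + 180) + x(-13)) = (-466786 + 15543)/((192*258 + 180) + 1) = -451243/((49536 + 180) + 1) = -451243/(49716 + 1) = -451243/49717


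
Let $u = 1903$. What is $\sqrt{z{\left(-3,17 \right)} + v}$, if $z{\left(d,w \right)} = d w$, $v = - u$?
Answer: $i \sqrt{1954} \approx 44.204 i$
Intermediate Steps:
$v = -1903$ ($v = \left(-1\right) 1903 = -1903$)
$\sqrt{z{\left(-3,17 \right)} + v} = \sqrt{\left(-3\right) 17 - 1903} = \sqrt{-51 - 1903} = \sqrt{-1954} = i \sqrt{1954}$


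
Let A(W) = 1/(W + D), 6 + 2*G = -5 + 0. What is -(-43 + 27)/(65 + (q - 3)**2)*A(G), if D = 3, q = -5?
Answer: -32/645 ≈ -0.049612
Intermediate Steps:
G = -11/2 (G = -3 + (-5 + 0)/2 = -3 + (1/2)*(-5) = -3 - 5/2 = -11/2 ≈ -5.5000)
A(W) = 1/(3 + W) (A(W) = 1/(W + 3) = 1/(3 + W))
-(-43 + 27)/(65 + (q - 3)**2)*A(G) = -(-43 + 27)/(65 + (-5 - 3)**2)/(3 - 11/2) = -(-16/(65 + (-8)**2))/(-5/2) = -(-16/(65 + 64))*(-2)/5 = -(-16/129)*(-2)/5 = -(-16*1/129)*(-2)/5 = -(-16)*(-2)/(129*5) = -1*32/645 = -32/645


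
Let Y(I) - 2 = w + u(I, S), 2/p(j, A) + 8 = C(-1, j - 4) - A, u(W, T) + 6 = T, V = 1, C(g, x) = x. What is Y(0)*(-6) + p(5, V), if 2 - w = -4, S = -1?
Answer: -25/4 ≈ -6.2500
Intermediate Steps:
u(W, T) = -6 + T
w = 6 (w = 2 - 1*(-4) = 2 + 4 = 6)
p(j, A) = 2/(-12 + j - A) (p(j, A) = 2/(-8 + ((j - 4) - A)) = 2/(-8 + ((-4 + j) - A)) = 2/(-8 + (-4 + j - A)) = 2/(-12 + j - A))
Y(I) = 1 (Y(I) = 2 + (6 + (-6 - 1)) = 2 + (6 - 7) = 2 - 1 = 1)
Y(0)*(-6) + p(5, V) = 1*(-6) + 2/(-12 + 5 - 1*1) = -6 + 2/(-12 + 5 - 1) = -6 + 2/(-8) = -6 + 2*(-1/8) = -6 - 1/4 = -25/4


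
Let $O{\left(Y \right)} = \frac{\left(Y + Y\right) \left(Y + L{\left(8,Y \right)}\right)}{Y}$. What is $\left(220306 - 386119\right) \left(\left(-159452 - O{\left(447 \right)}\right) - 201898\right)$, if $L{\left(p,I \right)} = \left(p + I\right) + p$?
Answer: $60218307210$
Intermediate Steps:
$L{\left(p,I \right)} = I + 2 p$ ($L{\left(p,I \right)} = \left(I + p\right) + p = I + 2 p$)
$O{\left(Y \right)} = 32 + 4 Y$ ($O{\left(Y \right)} = \frac{\left(Y + Y\right) \left(Y + \left(Y + 2 \cdot 8\right)\right)}{Y} = \frac{2 Y \left(Y + \left(Y + 16\right)\right)}{Y} = \frac{2 Y \left(Y + \left(16 + Y\right)\right)}{Y} = \frac{2 Y \left(16 + 2 Y\right)}{Y} = 32 + 4 Y$)
$\left(220306 - 386119\right) \left(\left(-159452 - O{\left(447 \right)}\right) - 201898\right) = \left(220306 - 386119\right) \left(\left(-159452 - \left(32 + 4 \cdot 447\right)\right) - 201898\right) = - 165813 \left(\left(-159452 - \left(32 + 1788\right)\right) - 201898\right) = - 165813 \left(\left(-159452 - 1820\right) - 201898\right) = - 165813 \left(-161272 - 201898\right) = \left(-165813\right) \left(-363170\right) = 60218307210$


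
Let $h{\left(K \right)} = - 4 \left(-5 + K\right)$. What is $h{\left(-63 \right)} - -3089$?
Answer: $3361$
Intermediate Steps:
$h{\left(K \right)} = 20 - 4 K$
$h{\left(-63 \right)} - -3089 = \left(20 - -252\right) - -3089 = \left(20 + 252\right) + 3089 = 272 + 3089 = 3361$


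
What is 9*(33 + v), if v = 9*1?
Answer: 378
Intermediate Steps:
v = 9
9*(33 + v) = 9*(33 + 9) = 9*42 = 378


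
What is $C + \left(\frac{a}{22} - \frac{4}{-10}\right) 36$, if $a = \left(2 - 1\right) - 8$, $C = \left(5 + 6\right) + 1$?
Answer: $\frac{822}{55} \approx 14.945$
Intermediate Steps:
$C = 12$ ($C = 11 + 1 = 12$)
$a = -7$ ($a = 1 - 8 = -7$)
$C + \left(\frac{a}{22} - \frac{4}{-10}\right) 36 = 12 + \left(- \frac{7}{22} - \frac{4}{-10}\right) 36 = 12 + \left(\left(-7\right) \frac{1}{22} - - \frac{2}{5}\right) 36 = 12 + \left(- \frac{7}{22} + \frac{2}{5}\right) 36 = 12 + \frac{9}{110} \cdot 36 = 12 + \frac{162}{55} = \frac{822}{55}$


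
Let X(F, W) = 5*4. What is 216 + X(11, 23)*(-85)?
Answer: -1484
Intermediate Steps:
X(F, W) = 20
216 + X(11, 23)*(-85) = 216 + 20*(-85) = 216 - 1700 = -1484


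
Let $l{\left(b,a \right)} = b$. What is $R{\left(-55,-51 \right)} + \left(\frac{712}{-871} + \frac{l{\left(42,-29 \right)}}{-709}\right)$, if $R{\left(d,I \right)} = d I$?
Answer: $\frac{1731655505}{617539} \approx 2804.1$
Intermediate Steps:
$R{\left(d,I \right)} = I d$
$R{\left(-55,-51 \right)} + \left(\frac{712}{-871} + \frac{l{\left(42,-29 \right)}}{-709}\right) = \left(-51\right) \left(-55\right) + \left(\frac{712}{-871} + \frac{42}{-709}\right) = 2805 + \left(712 \left(- \frac{1}{871}\right) + 42 \left(- \frac{1}{709}\right)\right) = 2805 - \frac{541390}{617539} = \frac{1731655505}{617539}$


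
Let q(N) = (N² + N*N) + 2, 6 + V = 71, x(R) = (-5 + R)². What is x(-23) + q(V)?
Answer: 9236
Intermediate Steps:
V = 65 (V = -6 + 71 = 65)
q(N) = 2 + 2*N² (q(N) = (N² + N²) + 2 = 2*N² + 2 = 2 + 2*N²)
x(-23) + q(V) = (-5 - 23)² + (2 + 2*65²) = (-28)² + (2 + 2*4225) = 784 + (2 + 8450) = 784 + 8452 = 9236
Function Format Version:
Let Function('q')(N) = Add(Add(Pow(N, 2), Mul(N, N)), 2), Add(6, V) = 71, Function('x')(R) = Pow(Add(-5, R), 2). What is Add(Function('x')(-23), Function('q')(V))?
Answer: 9236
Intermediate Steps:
V = 65 (V = Add(-6, 71) = 65)
Function('q')(N) = Add(2, Mul(2, Pow(N, 2))) (Function('q')(N) = Add(Add(Pow(N, 2), Pow(N, 2)), 2) = Add(Mul(2, Pow(N, 2)), 2) = Add(2, Mul(2, Pow(N, 2))))
Add(Function('x')(-23), Function('q')(V)) = Add(Pow(Add(-5, -23), 2), Add(2, Mul(2, Pow(65, 2)))) = Add(Pow(-28, 2), Add(2, Mul(2, 4225))) = Add(784, Add(2, 8450)) = Add(784, 8452) = 9236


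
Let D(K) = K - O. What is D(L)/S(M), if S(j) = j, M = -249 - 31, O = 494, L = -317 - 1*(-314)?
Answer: 71/40 ≈ 1.7750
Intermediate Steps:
L = -3 (L = -317 + 314 = -3)
M = -280
D(K) = -494 + K (D(K) = K - 1*494 = K - 494 = -494 + K)
D(L)/S(M) = (-494 - 3)/(-280) = -497*(-1/280) = 71/40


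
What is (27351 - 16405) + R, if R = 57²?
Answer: 14195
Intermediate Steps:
R = 3249
(27351 - 16405) + R = (27351 - 16405) + 3249 = 10946 + 3249 = 14195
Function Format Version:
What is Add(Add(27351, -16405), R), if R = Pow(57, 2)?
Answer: 14195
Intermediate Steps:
R = 3249
Add(Add(27351, -16405), R) = Add(Add(27351, -16405), 3249) = Add(10946, 3249) = 14195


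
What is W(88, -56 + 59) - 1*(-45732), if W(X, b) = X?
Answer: 45820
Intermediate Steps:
W(88, -56 + 59) - 1*(-45732) = 88 - 1*(-45732) = 88 + 45732 = 45820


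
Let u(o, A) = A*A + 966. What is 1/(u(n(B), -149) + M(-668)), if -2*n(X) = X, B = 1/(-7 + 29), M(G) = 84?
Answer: 1/23251 ≈ 4.3009e-5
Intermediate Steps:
B = 1/22 ≈ 0.045455
n(X) = -X/2
u(o, A) = 966 + A² (u(o, A) = A² + 966 = 966 + A²)
1/(u(n(B), -149) + M(-668)) = 1/((966 + (-149)²) + 84) = 1/((966 + 22201) + 84) = 1/(23167 + 84) = 1/23251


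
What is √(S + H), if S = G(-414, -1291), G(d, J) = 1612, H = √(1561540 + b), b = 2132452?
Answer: √(1612 + 2*√923498) ≈ 59.447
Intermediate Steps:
H = 2*√923498 (H = √(1561540 + 2132452) = √3693992 = 2*√923498 ≈ 1922.0)
S = 1612
√(S + H) = √(1612 + 2*√923498)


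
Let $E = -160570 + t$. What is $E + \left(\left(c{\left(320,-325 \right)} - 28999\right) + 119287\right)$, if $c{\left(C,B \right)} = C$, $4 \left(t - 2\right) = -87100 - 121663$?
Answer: $- \frac{488603}{4} \approx -1.2215 \cdot 10^{5}$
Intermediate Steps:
$t = - \frac{208755}{4}$ ($t = 2 + \frac{-87100 - 121663}{4} = 2 + \frac{1}{4} \left(-208763\right) = 2 - \frac{208763}{4} = - \frac{208755}{4} \approx -52189.0$)
$E = - \frac{851035}{4}$ ($E = -160570 - \frac{208755}{4} = - \frac{851035}{4} \approx -2.1276 \cdot 10^{5}$)
$E + \left(\left(c{\left(320,-325 \right)} - 28999\right) + 119287\right) = - \frac{851035}{4} + \left(\left(320 - 28999\right) + 119287\right) = - \frac{851035}{4} + \left(-28679 + 119287\right) = - \frac{851035}{4} + 90608 = - \frac{488603}{4}$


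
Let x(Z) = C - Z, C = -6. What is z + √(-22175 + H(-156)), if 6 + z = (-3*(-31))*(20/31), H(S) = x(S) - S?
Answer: 54 + I*√21869 ≈ 54.0 + 147.88*I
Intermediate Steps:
x(Z) = -6 - Z
H(S) = -6 - 2*S (H(S) = (-6 - S) - S = -6 - 2*S)
z = 54 (z = -6 + (-3*(-31))*(20/31) = -6 + 93*(20*(1/31)) = -6 + 93*(20/31) = -6 + 60 = 54)
z + √(-22175 + H(-156)) = 54 + √(-22175 + (-6 - 2*(-156))) = 54 + √(-22175 + (-6 + 312)) = 54 + √(-22175 + 306) = 54 + √(-21869) = 54 + I*√21869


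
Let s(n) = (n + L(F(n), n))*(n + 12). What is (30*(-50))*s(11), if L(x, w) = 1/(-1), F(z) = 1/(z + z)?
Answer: -345000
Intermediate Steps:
F(z) = 1/(2*z)
L(x, w) = -1 (L(x, w) = 1*(-1) = -1)
s(n) = (-1 + n)*(12 + n) (s(n) = (n - 1)*(n + 12) = (-1 + n)*(12 + n))
(30*(-50))*s(11) = (30*(-50))*(-12 + 11² + 11*11) = -1500*(-12 + 121 + 121) = -1500*230 = -345000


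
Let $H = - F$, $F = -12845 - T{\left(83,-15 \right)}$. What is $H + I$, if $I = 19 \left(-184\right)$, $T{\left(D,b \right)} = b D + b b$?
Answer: $8329$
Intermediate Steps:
$T{\left(D,b \right)} = b^{2} + D b$ ($T{\left(D,b \right)} = D b + b^{2} = b^{2} + D b$)
$F = -11825$ ($F = -12845 - - 15 \left(83 - 15\right) = -12845 - \left(-15\right) 68 = -12845 - -1020 = -12845 + 1020 = -11825$)
$H = 11825$ ($H = \left(-1\right) \left(-11825\right) = 11825$)
$I = -3496$
$H + I = 11825 - 3496 = 8329$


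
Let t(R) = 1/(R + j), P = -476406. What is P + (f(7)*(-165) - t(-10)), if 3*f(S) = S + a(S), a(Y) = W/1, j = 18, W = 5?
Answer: -3816529/8 ≈ -4.7707e+5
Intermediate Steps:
a(Y) = 5 (a(Y) = 5/1 = 5*1 = 5)
t(R) = 1/(18 + R) (t(R) = 1/(R + 18) = 1/(18 + R))
f(S) = 5/3 + S/3 (f(S) = (S + 5)/3 = (5 + S)/3 = 5/3 + S/3)
P + (f(7)*(-165) - t(-10)) = -476406 + ((5/3 + (⅓)*7)*(-165) - 1/(18 - 10)) = -476406 + ((5/3 + 7/3)*(-165) - 1/8) = -476406 + (4*(-165) - 1*⅛) = -476406 + (-660 - ⅛) = -476406 - 5281/8 = -3816529/8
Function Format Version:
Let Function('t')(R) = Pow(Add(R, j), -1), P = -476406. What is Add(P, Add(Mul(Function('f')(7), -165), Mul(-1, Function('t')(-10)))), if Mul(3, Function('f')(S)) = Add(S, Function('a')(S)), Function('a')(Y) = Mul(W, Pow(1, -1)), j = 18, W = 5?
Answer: Rational(-3816529, 8) ≈ -4.7707e+5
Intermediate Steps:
Function('a')(Y) = 5 (Function('a')(Y) = Mul(5, Pow(1, -1)) = Mul(5, 1) = 5)
Function('t')(R) = Pow(Add(18, R), -1) (Function('t')(R) = Pow(Add(R, 18), -1) = Pow(Add(18, R), -1))
Function('f')(S) = Add(Rational(5, 3), Mul(Rational(1, 3), S)) (Function('f')(S) = Mul(Rational(1, 3), Add(S, 5)) = Mul(Rational(1, 3), Add(5, S)) = Add(Rational(5, 3), Mul(Rational(1, 3), S)))
Add(P, Add(Mul(Function('f')(7), -165), Mul(-1, Function('t')(-10)))) = Add(-476406, Add(Mul(Add(Rational(5, 3), Mul(Rational(1, 3), 7)), -165), Mul(-1, Pow(Add(18, -10), -1)))) = Add(-476406, Add(Mul(Add(Rational(5, 3), Rational(7, 3)), -165), Mul(-1, Pow(8, -1)))) = Add(-476406, Add(Mul(4, -165), Mul(-1, Rational(1, 8)))) = Add(-476406, Add(-660, Rational(-1, 8))) = Add(-476406, Rational(-5281, 8)) = Rational(-3816529, 8)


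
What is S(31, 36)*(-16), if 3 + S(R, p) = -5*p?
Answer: 2928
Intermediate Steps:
S(R, p) = -3 - 5*p
S(31, 36)*(-16) = (-3 - 5*36)*(-16) = (-3 - 180)*(-16) = -183*(-16) = 2928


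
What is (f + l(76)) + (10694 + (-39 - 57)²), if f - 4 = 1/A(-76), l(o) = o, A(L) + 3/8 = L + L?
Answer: 24367802/1219 ≈ 19990.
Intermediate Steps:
A(L) = -3/8 + 2*L (A(L) = -3/8 + (L + L) = -3/8 + 2*L)
f = 4868/1219 (f = 4 + 1/(-3/8 + 2*(-76)) = 4 + 1/(-3/8 - 152) = 4 + 1/(-1219/8) = 4 - 8/1219 = 4868/1219 ≈ 3.9934)
(f + l(76)) + (10694 + (-39 - 57)²) = (4868/1219 + 76) + (10694 + (-39 - 57)²) = 97512/1219 + (10694 + (-96)²) = 97512/1219 + (10694 + 9216) = 97512/1219 + 19910 = 24367802/1219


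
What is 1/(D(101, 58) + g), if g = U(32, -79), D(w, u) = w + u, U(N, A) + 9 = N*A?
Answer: -1/2378 ≈ -0.00042052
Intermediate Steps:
U(N, A) = -9 + A*N (U(N, A) = -9 + N*A = -9 + A*N)
D(w, u) = u + w
g = -2537 (g = -9 - 79*32 = -9 - 2528 = -2537)
1/(D(101, 58) + g) = 1/((58 + 101) - 2537) = 1/(159 - 2537) = 1/(-2378) = -1/2378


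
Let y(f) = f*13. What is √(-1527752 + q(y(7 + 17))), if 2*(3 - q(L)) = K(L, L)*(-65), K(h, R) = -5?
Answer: I*√6111646/2 ≈ 1236.1*I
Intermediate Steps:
y(f) = 13*f
q(L) = -319/2 (q(L) = 3 - (-5)*(-65)/2 = 3 - ½*325 = 3 - 325/2 = -319/2)
√(-1527752 + q(y(7 + 17))) = √(-1527752 - 319/2) = √(-3055823/2) = I*√6111646/2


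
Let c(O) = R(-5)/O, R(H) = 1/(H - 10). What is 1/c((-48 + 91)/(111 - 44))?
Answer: -645/67 ≈ -9.6269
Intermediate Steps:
R(H) = 1/(-10 + H)
c(O) = -1/(15*O) (c(O) = 1/((-10 - 5)*O) = 1/((-15)*O) = -1/(15*O))
1/c((-48 + 91)/(111 - 44)) = 1/(-(111 - 44)/(-48 + 91)/15) = 1/(-1/(15*(43/67))) = 1/(-1/(15*(43*(1/67)))) = 1/(-1/(15*43/67)) = 1/(-1/15*67/43) = 1/(-67/645) = -645/67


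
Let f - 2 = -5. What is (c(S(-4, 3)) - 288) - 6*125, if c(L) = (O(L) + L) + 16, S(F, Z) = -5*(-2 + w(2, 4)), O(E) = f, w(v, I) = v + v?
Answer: -1035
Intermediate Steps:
w(v, I) = 2*v
f = -3 (f = 2 - 5 = -3)
O(E) = -3
S(F, Z) = -10 (S(F, Z) = -5*(-2 + 2*2) = -5*(-2 + 4) = -5*2 = -10)
c(L) = 13 + L (c(L) = (-3 + L) + 16 = 13 + L)
(c(S(-4, 3)) - 288) - 6*125 = ((13 - 10) - 288) - 6*125 = (3 - 288) - 750 = -285 - 750 = -1035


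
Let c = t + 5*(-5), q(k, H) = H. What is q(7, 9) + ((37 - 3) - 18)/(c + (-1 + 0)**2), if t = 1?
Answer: 191/23 ≈ 8.3044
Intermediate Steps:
c = -24 (c = 1 + 5*(-5) = 1 - 25 = -24)
q(7, 9) + ((37 - 3) - 18)/(c + (-1 + 0)**2) = 9 + ((37 - 3) - 18)/(-24 + (-1 + 0)**2) = 9 + (34 - 18)/(-24 + (-1)**2) = 9 + 16/(-24 + 1) = 9 + 16/(-23) = 9 + 16*(-1/23) = 9 - 16/23 = 191/23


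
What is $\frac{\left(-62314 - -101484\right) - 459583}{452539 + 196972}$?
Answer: $- \frac{420413}{649511} \approx -0.64728$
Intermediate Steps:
$\frac{\left(-62314 - -101484\right) - 459583}{452539 + 196972} = \frac{\left(-62314 + 101484\right) - 459583}{649511} = \left(39170 - 459583\right) \frac{1}{649511} = \left(-420413\right) \frac{1}{649511} = - \frac{420413}{649511}$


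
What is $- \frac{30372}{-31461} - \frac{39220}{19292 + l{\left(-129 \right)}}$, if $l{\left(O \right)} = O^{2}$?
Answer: $- \frac{47514448}{376829371} \approx -0.12609$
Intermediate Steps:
$- \frac{30372}{-31461} - \frac{39220}{19292 + l{\left(-129 \right)}} = - \frac{30372}{-31461} - \frac{39220}{19292 + \left(-129\right)^{2}} = \left(-30372\right) \left(- \frac{1}{31461}\right) - \frac{39220}{19292 + 16641} = \frac{10124}{10487} - \frac{39220}{35933} = - \frac{47514448}{376829371}$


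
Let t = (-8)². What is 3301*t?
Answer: 211264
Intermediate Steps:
t = 64
3301*t = 3301*64 = 211264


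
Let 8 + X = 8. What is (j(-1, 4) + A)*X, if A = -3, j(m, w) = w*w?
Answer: 0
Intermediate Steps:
X = 0 (X = -8 + 8 = 0)
j(m, w) = w**2
(j(-1, 4) + A)*X = (4**2 - 3)*0 = (16 - 3)*0 = 13*0 = 0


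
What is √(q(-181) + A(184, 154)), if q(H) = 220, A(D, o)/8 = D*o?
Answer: 6*√6303 ≈ 476.35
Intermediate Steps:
A(D, o) = 8*D*o (A(D, o) = 8*(D*o) = 8*D*o)
√(q(-181) + A(184, 154)) = √(220 + 8*184*154) = √(220 + 226688) = √226908 = 6*√6303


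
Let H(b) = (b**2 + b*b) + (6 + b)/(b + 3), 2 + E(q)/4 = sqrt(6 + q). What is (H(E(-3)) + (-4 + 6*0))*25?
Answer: 127450/23 - 73300*sqrt(3)/23 ≈ 21.334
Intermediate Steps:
E(q) = -8 + 4*sqrt(6 + q)
H(b) = 2*b**2 + (6 + b)/(3 + b) (H(b) = (b**2 + b**2) + (6 + b)/(3 + b) = 2*b**2 + (6 + b)/(3 + b))
(H(E(-3)) + (-4 + 6*0))*25 = ((6 + (-8 + 4*sqrt(6 - 3)) + 2*(-8 + 4*sqrt(6 - 3))**3 + 6*(-8 + 4*sqrt(6 - 3))**2)/(3 + (-8 + 4*sqrt(6 - 3))) + (-4 + 6*0))*25 = ((6 + (-8 + 4*sqrt(3)) + 2*(-8 + 4*sqrt(3))**3 + 6*(-8 + 4*sqrt(3))**2)/(3 + (-8 + 4*sqrt(3))) + (-4 + 0))*25 = ((-2 + 2*(-8 + 4*sqrt(3))**3 + 4*sqrt(3) + 6*(-8 + 4*sqrt(3))**2)/(-5 + 4*sqrt(3)) - 4)*25 = (-4 + (-2 + 2*(-8 + 4*sqrt(3))**3 + 4*sqrt(3) + 6*(-8 + 4*sqrt(3))**2)/(-5 + 4*sqrt(3)))*25 = -100 + 25*(-2 + 2*(-8 + 4*sqrt(3))**3 + 4*sqrt(3) + 6*(-8 + 4*sqrt(3))**2)/(-5 + 4*sqrt(3))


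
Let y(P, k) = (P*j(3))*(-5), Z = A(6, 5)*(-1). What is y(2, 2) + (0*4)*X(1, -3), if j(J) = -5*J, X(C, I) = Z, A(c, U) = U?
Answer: 150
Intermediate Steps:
Z = -5 (Z = 5*(-1) = -5)
X(C, I) = -5
y(P, k) = 75*P (y(P, k) = (P*(-5*3))*(-5) = (P*(-15))*(-5) = -15*P*(-5) = 75*P)
y(2, 2) + (0*4)*X(1, -3) = 75*2 + (0*4)*(-5) = 150 + 0*(-5) = 150 + 0 = 150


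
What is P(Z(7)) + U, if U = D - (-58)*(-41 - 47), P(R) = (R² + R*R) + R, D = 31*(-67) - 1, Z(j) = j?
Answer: -7077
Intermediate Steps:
D = -2078 (D = -2077 - 1 = -2078)
P(R) = R + 2*R² (P(R) = (R² + R²) + R = 2*R² + R = R + 2*R²)
U = -7182 (U = -2078 - (-58)*(-41 - 47) = -2078 - (-58)*(-88) = -2078 - 1*5104 = -2078 - 5104 = -7182)
P(Z(7)) + U = 7*(1 + 2*7) - 7182 = 7*(1 + 14) - 7182 = 7*15 - 7182 = 105 - 7182 = -7077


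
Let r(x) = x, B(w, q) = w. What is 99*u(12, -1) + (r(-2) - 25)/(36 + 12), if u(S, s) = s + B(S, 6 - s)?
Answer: 17415/16 ≈ 1088.4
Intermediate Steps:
u(S, s) = S + s (u(S, s) = s + S = S + s)
99*u(12, -1) + (r(-2) - 25)/(36 + 12) = 99*(12 - 1) + (-2 - 25)/(36 + 12) = 99*11 - 27/48 = 1089 - 27*1/48 = 1089 - 9/16 = 17415/16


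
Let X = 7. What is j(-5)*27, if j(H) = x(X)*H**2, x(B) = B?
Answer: 4725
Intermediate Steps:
j(H) = 7*H**2
j(-5)*27 = (7*(-5)**2)*27 = (7*25)*27 = 175*27 = 4725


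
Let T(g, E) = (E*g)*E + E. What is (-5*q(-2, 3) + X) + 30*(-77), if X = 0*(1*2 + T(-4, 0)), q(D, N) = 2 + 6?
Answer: -2350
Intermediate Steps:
q(D, N) = 8
T(g, E) = E + g*E² (T(g, E) = g*E² + E = E + g*E²)
X = 0 (X = 0*(1*2 + 0*(1 + 0*(-4))) = 0*(2 + 0*(1 + 0)) = 0*(2 + 0*1) = 0*(2 + 0) = 0*2 = 0)
(-5*q(-2, 3) + X) + 30*(-77) = (-5*8 + 0) + 30*(-77) = (-40 + 0) - 2310 = -40 - 2310 = -2350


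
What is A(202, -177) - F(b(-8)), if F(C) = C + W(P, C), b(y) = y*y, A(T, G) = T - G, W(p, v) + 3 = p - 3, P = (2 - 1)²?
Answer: 320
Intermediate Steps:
P = 1 (P = 1² = 1)
W(p, v) = -6 + p (W(p, v) = -3 + (p - 3) = -3 + (-3 + p) = -6 + p)
b(y) = y²
F(C) = -5 + C (F(C) = C + (-6 + 1) = C - 5 = -5 + C)
A(202, -177) - F(b(-8)) = (202 - 1*(-177)) - (-5 + (-8)²) = (202 + 177) - (-5 + 64) = 379 - 1*59 = 379 - 59 = 320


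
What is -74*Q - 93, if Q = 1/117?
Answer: -10955/117 ≈ -93.632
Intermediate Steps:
Q = 1/117 ≈ 0.0085470
-74*Q - 93 = -74*1/117 - 93 = -74/117 - 93 = -10955/117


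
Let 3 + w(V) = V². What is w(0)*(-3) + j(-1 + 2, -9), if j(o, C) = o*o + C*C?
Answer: 91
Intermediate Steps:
j(o, C) = C² + o² (j(o, C) = o² + C² = C² + o²)
w(V) = -3 + V²
w(0)*(-3) + j(-1 + 2, -9) = (-3 + 0²)*(-3) + ((-9)² + (-1 + 2)²) = (-3 + 0)*(-3) + (81 + 1²) = -3*(-3) + (81 + 1) = 9 + 82 = 91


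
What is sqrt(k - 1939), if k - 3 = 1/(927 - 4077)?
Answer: I*sqrt(85377614)/210 ≈ 44.0*I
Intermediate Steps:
k = 9449/3150 (k = 3 + 1/(927 - 4077) = 3 + 1/(-3150) = 3 - 1/3150 = 9449/3150 ≈ 2.9997)
sqrt(k - 1939) = sqrt(9449/3150 - 1939) = sqrt(-6098401/3150) = I*sqrt(85377614)/210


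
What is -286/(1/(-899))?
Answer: 257114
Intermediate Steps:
-286/(1/(-899)) = -286/(-1/899) = -286*(-899) = 257114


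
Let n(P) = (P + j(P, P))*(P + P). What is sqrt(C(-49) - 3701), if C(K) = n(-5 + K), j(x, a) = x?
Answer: sqrt(7963) ≈ 89.236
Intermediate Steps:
n(P) = 4*P**2 (n(P) = (P + P)*(P + P) = (2*P)*(2*P) = 4*P**2)
C(K) = 4*(-5 + K)**2
sqrt(C(-49) - 3701) = sqrt(4*(-5 - 49)**2 - 3701) = sqrt(4*(-54)**2 - 3701) = sqrt(4*2916 - 3701) = sqrt(11664 - 3701) = sqrt(7963)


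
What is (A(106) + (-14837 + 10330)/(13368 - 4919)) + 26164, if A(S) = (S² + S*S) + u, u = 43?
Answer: 411284364/8449 ≈ 48678.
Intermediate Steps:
A(S) = 43 + 2*S² (A(S) = (S² + S*S) + 43 = (S² + S²) + 43 = 2*S² + 43 = 43 + 2*S²)
(A(106) + (-14837 + 10330)/(13368 - 4919)) + 26164 = ((43 + 2*106²) + (-14837 + 10330)/(13368 - 4919)) + 26164 = ((43 + 2*11236) - 4507/8449) + 26164 = ((43 + 22472) - 4507*1/8449) + 26164 = (22515 - 4507/8449) + 26164 = 190224728/8449 + 26164 = 411284364/8449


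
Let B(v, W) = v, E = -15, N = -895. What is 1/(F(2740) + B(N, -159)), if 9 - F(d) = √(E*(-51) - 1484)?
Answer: I/(√719 - 886*I) ≈ -0.0011276 + 3.4127e-5*I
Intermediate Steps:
F(d) = 9 - I*√719 (F(d) = 9 - √(-15*(-51) - 1484) = 9 - √(765 - 1484) = 9 - √(-719) = 9 - I*√719)
1/(F(2740) + B(N, -159)) = 1/((9 - I*√719) - 895) = 1/(-886 - I*√719)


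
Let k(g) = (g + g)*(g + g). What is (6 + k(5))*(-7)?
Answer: -742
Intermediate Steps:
k(g) = 4*g² (k(g) = (2*g)*(2*g) = 4*g²)
(6 + k(5))*(-7) = (6 + 4*5²)*(-7) = (6 + 4*25)*(-7) = (6 + 100)*(-7) = 106*(-7) = -742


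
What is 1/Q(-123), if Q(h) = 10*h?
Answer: -1/1230 ≈ -0.00081301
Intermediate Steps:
1/Q(-123) = 1/(10*(-123)) = 1/(-1230) = -1/1230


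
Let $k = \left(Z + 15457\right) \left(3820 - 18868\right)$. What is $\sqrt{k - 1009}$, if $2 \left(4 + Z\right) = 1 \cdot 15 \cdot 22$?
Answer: $i \sqrt{235020673} \approx 15330.0 i$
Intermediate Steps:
$Z = 161$ ($Z = -4 + \frac{1 \cdot 15 \cdot 22}{2} = -4 + \frac{15 \cdot 22}{2} = -4 + \frac{1}{2} \cdot 330 = -4 + 165 = 161$)
$k = -235019664$ ($k = \left(161 + 15457\right) \left(3820 - 18868\right) = 15618 \left(-15048\right) = -235019664$)
$\sqrt{k - 1009} = \sqrt{-235019664 - 1009} = \sqrt{-235020673} = i \sqrt{235020673}$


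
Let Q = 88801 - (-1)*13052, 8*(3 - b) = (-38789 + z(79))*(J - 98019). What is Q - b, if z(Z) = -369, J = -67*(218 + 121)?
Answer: 591054807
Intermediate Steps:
J = -22713 (J = -67*339 = -22713)
b = -590952954 (b = 3 - (-38789 - 369)*(-22713 - 98019)/8 = 3 - (-19579)*(-120732)/4 = 3 - ⅛*4727623656 = 3 - 590952957 = -590952954)
Q = 101853 (Q = 88801 - 1*(-13052) = 88801 + 13052 = 101853)
Q - b = 101853 - 1*(-590952954) = 101853 + 590952954 = 591054807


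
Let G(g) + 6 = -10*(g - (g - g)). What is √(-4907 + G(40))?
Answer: I*√5313 ≈ 72.89*I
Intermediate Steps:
G(g) = -6 - 10*g (G(g) = -6 - 10*(g - (g - g)) = -6 - 10*(g - 1*0) = -6 - 10*(g + 0) = -6 - 10*g)
√(-4907 + G(40)) = √(-4907 + (-6 - 10*40)) = √(-4907 + (-6 - 400)) = √(-4907 - 406) = √(-5313) = I*√5313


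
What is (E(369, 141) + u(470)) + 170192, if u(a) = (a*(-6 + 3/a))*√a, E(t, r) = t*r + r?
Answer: 222362 - 2817*√470 ≈ 1.6129e+5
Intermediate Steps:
E(t, r) = r + r*t (E(t, r) = r*t + r = r + r*t)
u(a) = a^(3/2)*(-6 + 3/a)
(E(369, 141) + u(470)) + 170192 = (141*(1 + 369) + √470*(3 - 6*470)) + 170192 = (141*370 + √470*(3 - 2820)) + 170192 = (52170 + √470*(-2817)) + 170192 = (52170 - 2817*√470) + 170192 = 222362 - 2817*√470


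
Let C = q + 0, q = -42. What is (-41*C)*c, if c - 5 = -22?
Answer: -29274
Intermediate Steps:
c = -17 (c = 5 - 22 = -17)
C = -42 (C = -42 + 0 = -42)
(-41*C)*c = -41*(-42)*(-17) = 1722*(-17) = -29274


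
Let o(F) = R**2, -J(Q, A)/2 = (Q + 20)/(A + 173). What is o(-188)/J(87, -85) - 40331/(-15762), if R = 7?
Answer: -29667455/1686534 ≈ -17.591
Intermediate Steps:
J(Q, A) = -2*(20 + Q)/(173 + A) (J(Q, A) = -2*(Q + 20)/(A + 173) = -2*(20 + Q)/(173 + A))
o(F) = 49 (o(F) = 7**2 = 49)
o(-188)/J(87, -85) - 40331/(-15762) = 49/((2*(-20 - 1*87)/(173 - 85))) - 40331/(-15762) = 49/((2*(-20 - 87)/88)) - 40331*(-1/15762) = 49/((2*(1/88)*(-107))) + 40331/15762 = 49/(-107/44) + 40331/15762 = 49*(-44/107) + 40331/15762 = -2156/107 + 40331/15762 = -29667455/1686534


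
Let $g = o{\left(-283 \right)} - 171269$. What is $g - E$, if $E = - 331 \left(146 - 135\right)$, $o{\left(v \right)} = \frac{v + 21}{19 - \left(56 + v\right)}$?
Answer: $- \frac{20618375}{123} \approx -1.6763 \cdot 10^{5}$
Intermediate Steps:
$o{\left(v \right)} = \frac{21 + v}{-37 - v}$
$E = -3641$ ($E = \left(-331\right) 11 = -3641$)
$g = - \frac{21066218}{123}$ ($g = \frac{-21 - -283}{37 - 283} - 171269 = \frac{-21 + 283}{-246} - 171269 = \left(- \frac{1}{246}\right) 262 - 171269 = - \frac{131}{123} - 171269 = - \frac{21066218}{123} \approx -1.7127 \cdot 10^{5}$)
$g - E = - \frac{21066218}{123} - -3641 = - \frac{21066218}{123} + 3641 = - \frac{20618375}{123}$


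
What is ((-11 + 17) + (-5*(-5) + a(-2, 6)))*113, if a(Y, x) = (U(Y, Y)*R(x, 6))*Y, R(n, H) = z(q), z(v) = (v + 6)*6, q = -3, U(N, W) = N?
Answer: 11639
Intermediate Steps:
z(v) = 36 + 6*v (z(v) = (6 + v)*6 = 36 + 6*v)
R(n, H) = 18 (R(n, H) = 36 + 6*(-3) = 36 - 18 = 18)
a(Y, x) = 18*Y² (a(Y, x) = (Y*18)*Y = (18*Y)*Y = 18*Y²)
((-11 + 17) + (-5*(-5) + a(-2, 6)))*113 = ((-11 + 17) + (-5*(-5) + 18*(-2)²))*113 = (6 + (25 + 18*4))*113 = (6 + (25 + 72))*113 = (6 + 97)*113 = 103*113 = 11639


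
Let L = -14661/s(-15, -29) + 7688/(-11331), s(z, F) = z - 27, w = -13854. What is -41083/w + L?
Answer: 64348807811/183142953 ≈ 351.36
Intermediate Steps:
s(z, F) = -27 + z
L = 55266965/158634 (L = -14661/(-27 - 15) + 7688/(-11331) = -14661/(-42) + 7688*(-1/11331) = -14661*(-1/42) - 7688/11331 = 4887/14 - 7688/11331 = 55266965/158634 ≈ 348.39)
-41083/w + L = -41083/(-13854) + 55266965/158634 = -41083*(-1/13854) + 55266965/158634 = 41083/13854 + 55266965/158634 = 64348807811/183142953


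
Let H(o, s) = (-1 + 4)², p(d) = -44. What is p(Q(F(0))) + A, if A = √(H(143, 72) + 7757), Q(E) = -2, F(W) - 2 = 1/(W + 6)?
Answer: -44 + √7766 ≈ 44.125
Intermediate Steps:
F(W) = 2 + 1/(6 + W) (F(W) = 2 + 1/(W + 6) = 2 + 1/(6 + W))
H(o, s) = 9 (H(o, s) = 3² = 9)
A = √7766 (A = √(9 + 7757) = √7766 ≈ 88.125)
p(Q(F(0))) + A = -44 + √7766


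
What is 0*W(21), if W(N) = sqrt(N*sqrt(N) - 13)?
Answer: 0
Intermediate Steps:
W(N) = sqrt(-13 + N**(3/2)) (W(N) = sqrt(N**(3/2) - 13) = sqrt(-13 + N**(3/2)))
0*W(21) = 0*sqrt(-13 + 21**(3/2)) = 0*sqrt(-13 + 21*sqrt(21)) = 0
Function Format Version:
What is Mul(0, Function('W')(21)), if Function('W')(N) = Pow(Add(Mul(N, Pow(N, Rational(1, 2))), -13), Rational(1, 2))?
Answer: 0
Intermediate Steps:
Function('W')(N) = Pow(Add(-13, Pow(N, Rational(3, 2))), Rational(1, 2)) (Function('W')(N) = Pow(Add(Pow(N, Rational(3, 2)), -13), Rational(1, 2)) = Pow(Add(-13, Pow(N, Rational(3, 2))), Rational(1, 2)))
Mul(0, Function('W')(21)) = Mul(0, Pow(Add(-13, Pow(21, Rational(3, 2))), Rational(1, 2))) = Mul(0, Pow(Add(-13, Mul(21, Pow(21, Rational(1, 2)))), Rational(1, 2))) = 0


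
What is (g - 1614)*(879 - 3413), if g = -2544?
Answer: 10536372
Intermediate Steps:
(g - 1614)*(879 - 3413) = (-2544 - 1614)*(879 - 3413) = -4158*(-2534) = 10536372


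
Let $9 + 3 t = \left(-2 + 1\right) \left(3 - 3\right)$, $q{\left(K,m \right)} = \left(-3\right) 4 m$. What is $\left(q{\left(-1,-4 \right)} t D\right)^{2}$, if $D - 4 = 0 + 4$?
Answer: $1327104$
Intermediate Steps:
$q{\left(K,m \right)} = - 12 m$
$D = 8$ ($D = 4 + \left(0 + 4\right) = 4 + 4 = 8$)
$t = -3$ ($t = -3 + \frac{\left(-2 + 1\right) \left(3 - 3\right)}{3} = -3 + \frac{\left(-1\right) 0}{3} = -3 + \frac{1}{3} \cdot 0 = -3 + 0 = -3$)
$\left(q{\left(-1,-4 \right)} t D\right)^{2} = \left(\left(-12\right) \left(-4\right) \left(-3\right) 8\right)^{2} = \left(48 \left(-3\right) 8\right)^{2} = \left(\left(-144\right) 8\right)^{2} = \left(-1152\right)^{2} = 1327104$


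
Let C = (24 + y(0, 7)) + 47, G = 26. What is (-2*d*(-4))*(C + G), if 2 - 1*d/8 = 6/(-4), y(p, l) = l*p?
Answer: 21728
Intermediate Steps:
d = 28 (d = 16 - 48/(-4) = 16 - 48*(-1)/4 = 16 - 8*(-3/2) = 16 + 12 = 28)
C = 71 (C = (24 + 7*0) + 47 = (24 + 0) + 47 = 24 + 47 = 71)
(-2*d*(-4))*(C + G) = (-2*28*(-4))*(71 + 26) = -56*(-4)*97 = 224*97 = 21728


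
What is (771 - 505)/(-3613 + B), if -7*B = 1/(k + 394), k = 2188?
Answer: -4807684/65301363 ≈ -0.073623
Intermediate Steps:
B = -1/18074 (B = -1/(7*(2188 + 394)) = -⅐/2582 = -⅐*1/2582 = -1/18074 ≈ -5.5328e-5)
(771 - 505)/(-3613 + B) = (771 - 505)/(-3613 - 1/18074) = 266/(-65301363/18074) = 266*(-18074/65301363) = -4807684/65301363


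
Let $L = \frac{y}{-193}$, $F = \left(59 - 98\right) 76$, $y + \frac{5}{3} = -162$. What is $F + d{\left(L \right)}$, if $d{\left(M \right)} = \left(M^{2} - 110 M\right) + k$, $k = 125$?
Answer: $- \frac{982779908}{335241} \approx -2931.6$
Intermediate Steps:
$y = - \frac{491}{3}$ ($y = - \frac{5}{3} - 162 = - \frac{491}{3} \approx -163.67$)
$F = -2964$ ($F = \left(-39\right) 76 = -2964$)
$L = \frac{491}{579}$ ($L = - \frac{491}{3 \left(-193\right)} = \left(- \frac{491}{3}\right) \left(- \frac{1}{193}\right) = \frac{491}{579} \approx 0.84801$)
$d{\left(M \right)} = 125 + M^{2} - 110 M$ ($d{\left(M \right)} = \left(M^{2} - 110 M\right) + 125 = 125 + M^{2} - 110 M$)
$F + d{\left(L \right)} = -2964 + \left(125 + \left(\frac{491}{579}\right)^{2} - \frac{54010}{579}\right) = -2964 + \left(125 + \frac{241081}{335241} - \frac{54010}{579}\right) = -2964 + \frac{10874416}{335241} = - \frac{982779908}{335241}$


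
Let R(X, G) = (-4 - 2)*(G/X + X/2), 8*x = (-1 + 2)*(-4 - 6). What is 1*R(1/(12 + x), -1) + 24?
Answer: 7587/86 ≈ 88.221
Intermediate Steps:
x = -5/4 (x = ((-1 + 2)*(-4 - 6))/8 = (1*(-10))/8 = (1/8)*(-10) = -5/4 ≈ -1.2500)
R(X, G) = -3*X - 6*G/X (R(X, G) = -6*(G/X + X*(1/2)) = -6*(G/X + X/2) = -6*(X/2 + G/X) = -3*X - 6*G/X)
1*R(1/(12 + x), -1) + 24 = 1*(-3/(12 - 5/4) - 6*(-1)/1/(12 - 5/4)) + 24 = 1*(-3/43/4 - 6*(-1)/1/(43/4)) + 24 = 1*(-3*4/43 - 6*(-1)/4/43) + 24 = 1*(-12/43 - 6*(-1)*43/4) + 24 = 1*(-12/43 + 129/2) + 24 = 1*(5523/86) + 24 = 5523/86 + 24 = 7587/86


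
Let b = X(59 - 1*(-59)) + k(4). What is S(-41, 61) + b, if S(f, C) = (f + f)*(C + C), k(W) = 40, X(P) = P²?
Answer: 3960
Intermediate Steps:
S(f, C) = 4*C*f (S(f, C) = (2*f)*(2*C) = 4*C*f)
b = 13964 (b = (59 - 1*(-59))² + 40 = (59 + 59)² + 40 = 118² + 40 = 13924 + 40 = 13964)
S(-41, 61) + b = 4*61*(-41) + 13964 = -10004 + 13964 = 3960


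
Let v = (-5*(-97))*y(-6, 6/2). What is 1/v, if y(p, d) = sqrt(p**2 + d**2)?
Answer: sqrt(5)/7275 ≈ 0.00030736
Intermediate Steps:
y(p, d) = sqrt(d**2 + p**2)
v = 1455*sqrt(5) (v = (-5*(-97))*sqrt((6/2)**2 + (-6)**2) = 485*sqrt((6*(1/2))**2 + 36) = 485*sqrt(3**2 + 36) = 485*sqrt(9 + 36) = 485*sqrt(45) = 485*(3*sqrt(5)) = 1455*sqrt(5) ≈ 3253.5)
1/v = 1/(1455*sqrt(5)) = sqrt(5)/7275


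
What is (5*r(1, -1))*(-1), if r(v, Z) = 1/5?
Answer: -1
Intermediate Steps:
r(v, Z) = ⅕
(5*r(1, -1))*(-1) = (5*(⅕))*(-1) = 1*(-1) = -1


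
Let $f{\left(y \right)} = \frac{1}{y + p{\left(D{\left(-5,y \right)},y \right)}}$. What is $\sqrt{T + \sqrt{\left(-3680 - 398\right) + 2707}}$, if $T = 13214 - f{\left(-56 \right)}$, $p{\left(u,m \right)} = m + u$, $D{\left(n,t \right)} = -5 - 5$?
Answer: $\frac{\sqrt{196677298 + 14884 i \sqrt{1371}}}{122} \approx 114.95 + 0.16105 i$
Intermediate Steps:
$D{\left(n,t \right)} = -10$ ($D{\left(n,t \right)} = -5 - 5 = -10$)
$f{\left(y \right)} = \frac{1}{-10 + 2 y}$ ($f{\left(y \right)} = \frac{1}{y + \left(y - 10\right)} = \frac{1}{y + \left(-10 + y\right)} = \frac{1}{-10 + 2 y}$)
$T = \frac{1612109}{122}$ ($T = 13214 - \frac{1}{2 \left(-5 - 56\right)} = 13214 - \frac{1}{2 \left(-61\right)} = 13214 - \frac{1}{2} \left(- \frac{1}{61}\right) = 13214 - - \frac{1}{122} = 13214 + \frac{1}{122} = \frac{1612109}{122} \approx 13214.0$)
$\sqrt{T + \sqrt{\left(-3680 - 398\right) + 2707}} = \sqrt{\frac{1612109}{122} + \sqrt{\left(-3680 - 398\right) + 2707}} = \sqrt{\frac{1612109}{122} + \sqrt{-4078 + 2707}} = \sqrt{\frac{1612109}{122} + \sqrt{-1371}} = \sqrt{\frac{1612109}{122} + i \sqrt{1371}}$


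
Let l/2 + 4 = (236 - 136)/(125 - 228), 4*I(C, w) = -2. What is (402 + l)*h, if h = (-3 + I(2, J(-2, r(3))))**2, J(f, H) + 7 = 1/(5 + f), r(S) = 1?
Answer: 989359/206 ≈ 4802.7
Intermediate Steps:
J(f, H) = -7 + 1/(5 + f)
I(C, w) = -1/2 (I(C, w) = (1/4)*(-2) = -1/2)
l = -1024/103 (l = -8 + 2*((236 - 136)/(125 - 228)) = -8 + 2*(100/(-103)) = -8 + 2*(100*(-1/103)) = -8 + 2*(-100/103) = -8 - 200/103 = -1024/103 ≈ -9.9417)
h = 49/4 (h = (-3 - 1/2)**2 = (-7/2)**2 = 49/4 ≈ 12.250)
(402 + l)*h = (402 - 1024/103)*(49/4) = (40382/103)*(49/4) = 989359/206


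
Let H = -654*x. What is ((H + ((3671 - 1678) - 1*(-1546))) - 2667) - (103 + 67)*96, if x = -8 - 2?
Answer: -8908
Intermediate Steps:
x = -10
H = 6540 (H = -654*(-10) = 6540)
((H + ((3671 - 1678) - 1*(-1546))) - 2667) - (103 + 67)*96 = ((6540 + ((3671 - 1678) - 1*(-1546))) - 2667) - (103 + 67)*96 = ((6540 + (1993 + 1546)) - 2667) - 170*96 = ((6540 + 3539) - 2667) - 1*16320 = (10079 - 2667) - 16320 = 7412 - 16320 = -8908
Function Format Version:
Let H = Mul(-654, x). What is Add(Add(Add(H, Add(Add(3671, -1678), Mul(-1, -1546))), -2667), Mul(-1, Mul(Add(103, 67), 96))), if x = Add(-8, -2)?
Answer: -8908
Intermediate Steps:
x = -10
H = 6540 (H = Mul(-654, -10) = 6540)
Add(Add(Add(H, Add(Add(3671, -1678), Mul(-1, -1546))), -2667), Mul(-1, Mul(Add(103, 67), 96))) = Add(Add(Add(6540, Add(Add(3671, -1678), Mul(-1, -1546))), -2667), Mul(-1, Mul(Add(103, 67), 96))) = Add(Add(Add(6540, Add(1993, 1546)), -2667), Mul(-1, Mul(170, 96))) = Add(Add(Add(6540, 3539), -2667), Mul(-1, 16320)) = Add(Add(10079, -2667), -16320) = Add(7412, -16320) = -8908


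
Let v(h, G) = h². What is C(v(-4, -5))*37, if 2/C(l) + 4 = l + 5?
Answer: 74/17 ≈ 4.3529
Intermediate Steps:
C(l) = 2/(1 + l) (C(l) = 2/(-4 + (l + 5)) = 2/(-4 + (5 + l)) = 2/(1 + l))
C(v(-4, -5))*37 = (2/(1 + (-4)²))*37 = (2/(1 + 16))*37 = (2/17)*37 = 74/17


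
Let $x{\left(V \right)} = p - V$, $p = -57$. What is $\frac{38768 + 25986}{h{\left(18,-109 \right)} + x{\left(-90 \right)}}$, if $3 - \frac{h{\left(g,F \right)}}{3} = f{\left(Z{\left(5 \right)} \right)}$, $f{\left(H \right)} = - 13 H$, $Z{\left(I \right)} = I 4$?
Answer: $\frac{32377}{411} \approx 78.776$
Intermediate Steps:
$Z{\left(I \right)} = 4 I$
$h{\left(g,F \right)} = 789$ ($h{\left(g,F \right)} = 9 - 3 \left(- 13 \cdot 4 \cdot 5\right) = 9 - 3 \left(\left(-13\right) 20\right) = 9 - -780 = 9 + 780 = 789$)
$x{\left(V \right)} = -57 - V$
$\frac{38768 + 25986}{h{\left(18,-109 \right)} + x{\left(-90 \right)}} = \frac{38768 + 25986}{789 - -33} = \frac{64754}{789 + \left(-57 + 90\right)} = \frac{64754}{789 + 33} = \frac{64754}{822} = 64754 \cdot \frac{1}{822} = \frac{32377}{411}$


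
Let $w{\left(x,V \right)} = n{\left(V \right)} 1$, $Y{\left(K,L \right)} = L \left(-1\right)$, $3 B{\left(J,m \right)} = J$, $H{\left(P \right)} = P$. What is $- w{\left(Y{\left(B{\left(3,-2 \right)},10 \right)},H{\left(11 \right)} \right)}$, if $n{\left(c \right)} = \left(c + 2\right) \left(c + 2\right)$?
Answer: $-169$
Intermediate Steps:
$B{\left(J,m \right)} = \frac{J}{3}$
$n{\left(c \right)} = \left(2 + c\right)^{2}$ ($n{\left(c \right)} = \left(2 + c\right) \left(2 + c\right) = \left(2 + c\right)^{2}$)
$Y{\left(K,L \right)} = - L$
$w{\left(x,V \right)} = \left(2 + V\right)^{2}$ ($w{\left(x,V \right)} = \left(2 + V\right)^{2} \cdot 1 = \left(2 + V\right)^{2}$)
$- w{\left(Y{\left(B{\left(3,-2 \right)},10 \right)},H{\left(11 \right)} \right)} = - \left(2 + 11\right)^{2} = - 13^{2} = \left(-1\right) 169 = -169$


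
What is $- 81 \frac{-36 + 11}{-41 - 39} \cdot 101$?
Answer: $- \frac{40905}{16} \approx -2556.6$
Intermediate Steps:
$- 81 \frac{-36 + 11}{-41 - 39} \cdot 101 = - 81 \left(- \frac{25}{-80}\right) 101 = - 81 \left(\left(-25\right) \left(- \frac{1}{80}\right)\right) 101 = \left(-81\right) \frac{5}{16} \cdot 101 = \left(- \frac{405}{16}\right) 101 = - \frac{40905}{16}$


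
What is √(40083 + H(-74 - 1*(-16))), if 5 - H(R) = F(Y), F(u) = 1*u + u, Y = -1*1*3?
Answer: √40094 ≈ 200.23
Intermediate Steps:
Y = -3 (Y = -1*3 = -3)
F(u) = 2*u (F(u) = u + u = 2*u)
H(R) = 11 (H(R) = 5 - 2*(-3) = 5 - 1*(-6) = 5 + 6 = 11)
√(40083 + H(-74 - 1*(-16))) = √(40083 + 11) = √40094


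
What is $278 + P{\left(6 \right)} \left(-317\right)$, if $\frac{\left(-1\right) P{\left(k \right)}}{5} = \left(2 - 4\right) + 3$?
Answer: $1863$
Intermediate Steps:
$P{\left(k \right)} = -5$ ($P{\left(k \right)} = - 5 \left(\left(2 - 4\right) + 3\right) = - 5 \left(-2 + 3\right) = \left(-5\right) 1 = -5$)
$278 + P{\left(6 \right)} \left(-317\right) = 278 - -1585 = 278 + 1585 = 1863$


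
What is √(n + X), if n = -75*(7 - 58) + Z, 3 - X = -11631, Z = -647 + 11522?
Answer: 3*√2926 ≈ 162.28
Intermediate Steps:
Z = 10875
X = 11634 (X = 3 - 1*(-11631) = 3 + 11631 = 11634)
n = 14700 (n = -75*(7 - 58) + 10875 = -75*(-51) + 10875 = 3825 + 10875 = 14700)
√(n + X) = √(14700 + 11634) = √26334 = 3*√2926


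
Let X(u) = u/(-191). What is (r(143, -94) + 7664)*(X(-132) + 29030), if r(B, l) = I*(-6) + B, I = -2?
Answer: 43355275978/191 ≈ 2.2699e+8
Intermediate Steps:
r(B, l) = 12 + B (r(B, l) = -2*(-6) + B = 12 + B)
X(u) = -u/191 (X(u) = u*(-1/191) = -u/191)
(r(143, -94) + 7664)*(X(-132) + 29030) = ((12 + 143) + 7664)*(-1/191*(-132) + 29030) = (155 + 7664)*(132/191 + 29030) = 7819*(5544862/191) = 43355275978/191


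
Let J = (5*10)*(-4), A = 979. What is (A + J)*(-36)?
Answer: -28044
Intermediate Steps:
J = -200 (J = 50*(-4) = -200)
(A + J)*(-36) = (979 - 200)*(-36) = 779*(-36) = -28044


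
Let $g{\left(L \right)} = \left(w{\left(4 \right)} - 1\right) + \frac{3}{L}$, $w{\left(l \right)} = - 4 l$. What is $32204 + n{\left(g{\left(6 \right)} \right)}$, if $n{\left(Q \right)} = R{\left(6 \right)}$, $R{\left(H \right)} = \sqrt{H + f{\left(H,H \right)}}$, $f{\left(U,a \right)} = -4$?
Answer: $32204 + \sqrt{2} \approx 32205.0$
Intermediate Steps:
$g{\left(L \right)} = -17 + \frac{3}{L}$ ($g{\left(L \right)} = \left(\left(-4\right) 4 - 1\right) + \frac{3}{L} = \left(-16 - 1\right) + \frac{3}{L} = -17 + \frac{3}{L}$)
$R{\left(H \right)} = \sqrt{-4 + H}$ ($R{\left(H \right)} = \sqrt{H - 4} = \sqrt{-4 + H}$)
$n{\left(Q \right)} = \sqrt{2}$ ($n{\left(Q \right)} = \sqrt{-4 + 6} = \sqrt{2}$)
$32204 + n{\left(g{\left(6 \right)} \right)} = 32204 + \sqrt{2}$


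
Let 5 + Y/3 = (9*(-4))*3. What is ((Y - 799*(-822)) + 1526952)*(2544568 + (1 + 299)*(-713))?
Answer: 5088759535188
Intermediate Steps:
Y = -339 (Y = -15 + 3*((9*(-4))*3) = -15 + 3*(-36*3) = -15 + 3*(-108) = -15 - 324 = -339)
((Y - 799*(-822)) + 1526952)*(2544568 + (1 + 299)*(-713)) = ((-339 - 799*(-822)) + 1526952)*(2544568 + (1 + 299)*(-713)) = ((-339 + 656778) + 1526952)*(2544568 + 300*(-713)) = (656439 + 1526952)*(2544568 - 213900) = 2183391*2330668 = 5088759535188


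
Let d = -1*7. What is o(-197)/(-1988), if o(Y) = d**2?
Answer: -7/284 ≈ -0.024648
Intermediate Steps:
d = -7
o(Y) = 49 (o(Y) = (-7)**2 = 49)
o(-197)/(-1988) = 49/(-1988) = 49*(-1/1988) = -7/284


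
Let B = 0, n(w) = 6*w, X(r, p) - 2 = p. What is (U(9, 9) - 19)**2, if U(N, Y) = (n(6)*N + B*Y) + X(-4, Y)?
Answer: 99856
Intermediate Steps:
X(r, p) = 2 + p
U(N, Y) = 2 + Y + 36*N (U(N, Y) = ((6*6)*N + 0*Y) + (2 + Y) = (36*N + 0) + (2 + Y) = 36*N + (2 + Y) = 2 + Y + 36*N)
(U(9, 9) - 19)**2 = ((2 + 9 + 36*9) - 19)**2 = ((2 + 9 + 324) - 19)**2 = (335 - 19)**2 = 316**2 = 99856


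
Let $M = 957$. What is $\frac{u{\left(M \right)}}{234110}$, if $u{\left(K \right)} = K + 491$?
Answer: $\frac{724}{117055} \approx 0.0061851$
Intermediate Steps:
$u{\left(K \right)} = 491 + K$
$\frac{u{\left(M \right)}}{234110} = \frac{491 + 957}{234110} = 1448 \cdot \frac{1}{234110} = \frac{724}{117055}$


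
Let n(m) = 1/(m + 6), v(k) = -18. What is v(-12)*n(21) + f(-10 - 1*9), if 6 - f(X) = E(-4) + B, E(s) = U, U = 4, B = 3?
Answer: -5/3 ≈ -1.6667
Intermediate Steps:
E(s) = 4
f(X) = -1 (f(X) = 6 - (4 + 3) = 6 - 1*7 = 6 - 7 = -1)
n(m) = 1/(6 + m)
v(-12)*n(21) + f(-10 - 1*9) = -18/(6 + 21) - 1 = -18/27 - 1 = -18*1/27 - 1 = -⅔ - 1 = -5/3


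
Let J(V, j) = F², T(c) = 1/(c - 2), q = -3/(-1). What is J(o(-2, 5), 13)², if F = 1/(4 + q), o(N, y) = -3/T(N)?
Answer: 1/2401 ≈ 0.00041649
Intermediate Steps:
q = 3 (q = -3*(-1) = 3)
T(c) = 1/(-2 + c)
o(N, y) = 6 - 3*N (o(N, y) = -(-6 + 3*N) = -3*(-2 + N) = 6 - 3*N)
F = ⅐ (F = 1/(4 + 3) = 1/7 = ⅐ ≈ 0.14286)
J(V, j) = 1/49 (J(V, j) = (⅐)² = 1/49)
J(o(-2, 5), 13)² = (1/49)² = 1/2401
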